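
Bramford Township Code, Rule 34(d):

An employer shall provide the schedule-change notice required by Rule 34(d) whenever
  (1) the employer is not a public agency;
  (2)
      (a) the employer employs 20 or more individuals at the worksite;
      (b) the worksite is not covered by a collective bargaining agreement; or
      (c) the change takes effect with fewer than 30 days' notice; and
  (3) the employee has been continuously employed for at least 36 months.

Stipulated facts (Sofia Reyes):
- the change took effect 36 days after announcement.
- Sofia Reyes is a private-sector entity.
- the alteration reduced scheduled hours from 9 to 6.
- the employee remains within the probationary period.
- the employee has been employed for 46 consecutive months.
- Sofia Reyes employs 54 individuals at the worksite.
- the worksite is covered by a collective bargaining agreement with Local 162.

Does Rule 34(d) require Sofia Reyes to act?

(1) not (public agency) — met.
(a) ≥ 20 at site — holds.
(b) no CBA — not met.
(c) < 30 days' notice — fails.
(2) = T OR F OR F = true.
(3) tenure ≥ 36 mo. — met.
Overall: T AND T AND T → true.

Yes — required.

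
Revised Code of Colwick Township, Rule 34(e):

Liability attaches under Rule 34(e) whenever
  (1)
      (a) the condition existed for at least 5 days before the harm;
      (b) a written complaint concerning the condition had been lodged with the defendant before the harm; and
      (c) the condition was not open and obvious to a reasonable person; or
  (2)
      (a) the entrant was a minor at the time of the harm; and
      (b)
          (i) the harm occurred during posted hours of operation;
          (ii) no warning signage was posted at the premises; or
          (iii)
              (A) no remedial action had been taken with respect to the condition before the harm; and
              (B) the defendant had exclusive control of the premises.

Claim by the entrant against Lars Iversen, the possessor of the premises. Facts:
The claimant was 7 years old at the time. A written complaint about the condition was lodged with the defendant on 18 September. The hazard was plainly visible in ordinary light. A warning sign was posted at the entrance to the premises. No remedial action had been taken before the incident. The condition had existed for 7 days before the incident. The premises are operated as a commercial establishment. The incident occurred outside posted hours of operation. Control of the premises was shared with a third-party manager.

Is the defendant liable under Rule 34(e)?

No — not liable.

(a) condition ≥5 days old — met.
(b) complaint lodged — met.
(c) not open/obvious — not met.
(1): T AND T AND F → false.
(a) entrant a minor — holds.
(i) during posted hours — not satisfied.
(ii) no signage posted — not satisfied.
(A) no remedial action — met.
(B) exclusive control — fails.
So (iii) is not satisfied (T AND F).
(b) = F OR F OR F = false.
(2): T AND F → false.
So Overall is not satisfied (F OR F).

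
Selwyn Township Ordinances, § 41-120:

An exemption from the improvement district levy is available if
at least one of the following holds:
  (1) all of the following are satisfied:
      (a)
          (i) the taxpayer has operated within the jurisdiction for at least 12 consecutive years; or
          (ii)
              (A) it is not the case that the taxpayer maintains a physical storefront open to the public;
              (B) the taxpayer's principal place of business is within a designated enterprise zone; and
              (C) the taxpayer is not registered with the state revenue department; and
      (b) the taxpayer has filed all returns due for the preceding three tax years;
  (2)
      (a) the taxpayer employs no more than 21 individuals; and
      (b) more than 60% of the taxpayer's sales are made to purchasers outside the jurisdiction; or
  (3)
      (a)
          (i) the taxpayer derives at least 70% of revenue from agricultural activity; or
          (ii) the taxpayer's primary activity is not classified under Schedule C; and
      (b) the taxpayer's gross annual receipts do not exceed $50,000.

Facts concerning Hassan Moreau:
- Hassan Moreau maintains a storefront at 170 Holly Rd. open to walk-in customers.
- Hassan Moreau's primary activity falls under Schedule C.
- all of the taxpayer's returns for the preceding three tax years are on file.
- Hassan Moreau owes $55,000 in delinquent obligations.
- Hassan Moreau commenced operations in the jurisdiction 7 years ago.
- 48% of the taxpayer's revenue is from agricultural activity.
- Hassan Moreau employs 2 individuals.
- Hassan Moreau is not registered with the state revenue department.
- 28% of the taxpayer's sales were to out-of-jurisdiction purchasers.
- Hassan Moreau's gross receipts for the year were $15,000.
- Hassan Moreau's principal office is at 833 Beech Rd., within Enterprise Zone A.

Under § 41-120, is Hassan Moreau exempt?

No — not exempt.

(i) ≥ 12 yrs in jurisdiction — not satisfied.
(A) not (has storefront) — not met.
(B) in enterprise zone — satisfied.
(C) not (state-registered) — met.
So (ii) is not satisfied (F AND T AND T).
So (a) is not satisfied (F OR F).
(b) returns current — met.
So (1) is not satisfied (F AND T).
(a) ≤ 21 employees — satisfied.
(b) >60% out-of-jur. sales — fails.
(2): T AND F → false.
(i) ≥70% agricultural — not met.
(ii) not (Schedule C activity) — not met.
(a) = F OR F = false.
(b) receipts ≤ $50,000 — met.
(3): F AND T → false.
So Overall is not satisfied (F OR F OR F).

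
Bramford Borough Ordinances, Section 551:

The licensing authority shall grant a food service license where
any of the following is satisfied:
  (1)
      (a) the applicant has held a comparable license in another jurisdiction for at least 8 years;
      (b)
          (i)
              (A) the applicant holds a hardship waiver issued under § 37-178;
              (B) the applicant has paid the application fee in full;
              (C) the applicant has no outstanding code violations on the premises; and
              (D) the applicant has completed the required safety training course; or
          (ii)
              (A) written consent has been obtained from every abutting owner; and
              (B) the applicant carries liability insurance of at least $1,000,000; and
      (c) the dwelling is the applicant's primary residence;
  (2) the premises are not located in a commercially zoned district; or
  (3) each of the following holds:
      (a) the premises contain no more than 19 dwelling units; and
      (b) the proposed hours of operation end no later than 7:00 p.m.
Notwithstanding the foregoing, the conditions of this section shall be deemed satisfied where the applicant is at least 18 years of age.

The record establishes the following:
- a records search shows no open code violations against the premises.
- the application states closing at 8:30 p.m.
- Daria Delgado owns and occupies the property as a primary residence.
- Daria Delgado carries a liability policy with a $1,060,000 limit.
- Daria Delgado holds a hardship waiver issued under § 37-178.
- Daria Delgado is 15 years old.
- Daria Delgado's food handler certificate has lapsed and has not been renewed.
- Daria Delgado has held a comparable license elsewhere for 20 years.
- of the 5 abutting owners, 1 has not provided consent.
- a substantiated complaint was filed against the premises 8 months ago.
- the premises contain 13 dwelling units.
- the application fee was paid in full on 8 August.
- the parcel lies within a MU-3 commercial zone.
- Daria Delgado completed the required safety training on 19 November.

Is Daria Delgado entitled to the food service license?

(a) prior license ≥ 8 yr — satisfied.
(A) hardship waiver — satisfied.
(B) fee paid — met.
(C) no code violations — satisfied.
(D) safety training — met.
So (i) is satisfied (T AND T AND T AND T).
(A) all abutters consent — not satisfied.
(B) insurance ≥ $1,000,000 — satisfied.
(ii): F AND T → false.
So (b) is satisfied (T OR F).
(c) primary residence — holds.
(1): T AND T AND T → true.
(2) not (commercially zoned) — not satisfied.
(a) ≤ 19 units — met.
(b) closes by 7 p.m. — not met.
(3): T AND F → false.
Overall = T OR F OR F = true.
Exception (age ≥ 18) — not satisfied.
Result: main true OR exception false → true.

Yes — granted.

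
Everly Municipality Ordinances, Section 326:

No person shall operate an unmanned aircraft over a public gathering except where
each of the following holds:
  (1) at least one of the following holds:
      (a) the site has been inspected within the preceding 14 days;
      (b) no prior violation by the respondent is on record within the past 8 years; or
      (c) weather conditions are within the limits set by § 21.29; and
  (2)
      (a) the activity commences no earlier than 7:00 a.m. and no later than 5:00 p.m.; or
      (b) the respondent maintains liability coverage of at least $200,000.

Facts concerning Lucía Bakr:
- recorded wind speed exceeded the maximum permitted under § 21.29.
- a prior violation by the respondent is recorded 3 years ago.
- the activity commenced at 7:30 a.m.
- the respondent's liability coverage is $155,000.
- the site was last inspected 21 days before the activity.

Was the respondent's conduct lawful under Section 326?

No — unlawful.

(a) site inspected — fails.
(b) no prior violation — fails.
(c) weather ok — not satisfied.
So (1) is not satisfied (F OR F OR F).
(a) start within hours — holds.
(b) coverage ≥ $200,000 — not met.
So (2) is satisfied (T OR F).
So Overall is not satisfied (F AND T).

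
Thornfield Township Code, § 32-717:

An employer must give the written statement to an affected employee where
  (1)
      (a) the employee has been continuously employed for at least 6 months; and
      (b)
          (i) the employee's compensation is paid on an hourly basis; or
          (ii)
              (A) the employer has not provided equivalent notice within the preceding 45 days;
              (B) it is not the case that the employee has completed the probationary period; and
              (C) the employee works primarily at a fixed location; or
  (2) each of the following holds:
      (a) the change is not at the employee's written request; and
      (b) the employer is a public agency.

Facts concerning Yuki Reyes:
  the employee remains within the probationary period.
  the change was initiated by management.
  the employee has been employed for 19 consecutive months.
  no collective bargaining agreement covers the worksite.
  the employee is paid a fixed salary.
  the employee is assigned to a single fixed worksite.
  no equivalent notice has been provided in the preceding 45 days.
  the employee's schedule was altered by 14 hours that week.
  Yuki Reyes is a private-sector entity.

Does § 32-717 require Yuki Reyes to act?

Yes — required.

(a) tenure ≥ 6 mo. — satisfied.
(i) hourly-paid — not met.
(A) no recent notice — holds.
(B) not (past probation) — met.
(C) fixed location — holds.
So (ii) is satisfied (T AND T AND T).
So (b) is satisfied (F OR T).
So (1) is satisfied (T AND T).
(a) not employee-requested — satisfied.
(b) public agency — not satisfied.
(2) = T AND F = false.
So Overall is satisfied (T OR F).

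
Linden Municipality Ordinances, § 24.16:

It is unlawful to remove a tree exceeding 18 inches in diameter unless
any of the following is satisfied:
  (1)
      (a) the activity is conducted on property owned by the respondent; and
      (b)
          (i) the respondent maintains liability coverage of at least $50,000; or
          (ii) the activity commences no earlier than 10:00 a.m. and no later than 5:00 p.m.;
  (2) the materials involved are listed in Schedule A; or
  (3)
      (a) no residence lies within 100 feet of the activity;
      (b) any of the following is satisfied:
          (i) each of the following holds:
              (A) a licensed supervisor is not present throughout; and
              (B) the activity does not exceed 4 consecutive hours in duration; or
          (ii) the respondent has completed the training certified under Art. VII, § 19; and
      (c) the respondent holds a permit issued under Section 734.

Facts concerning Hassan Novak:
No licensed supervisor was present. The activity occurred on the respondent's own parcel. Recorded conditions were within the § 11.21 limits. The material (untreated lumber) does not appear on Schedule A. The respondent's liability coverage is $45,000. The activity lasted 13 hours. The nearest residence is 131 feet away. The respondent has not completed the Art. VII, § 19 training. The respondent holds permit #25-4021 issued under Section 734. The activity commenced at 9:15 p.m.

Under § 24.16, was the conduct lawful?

(a) own property — satisfied.
(i) coverage ≥ $50,000 — not satisfied.
(ii) start within hours — fails.
So (b) is not satisfied (F OR F).
(1) = T AND F = false.
(2) Schedule A material — not met.
(a) no residence in 100 ft — satisfied.
(A) not (supervisor present) — satisfied.
(B) ≤ 4 hrs duration — not satisfied.
(i): T AND F → false.
(ii) training certified — not satisfied.
(b): F OR F → false.
(c) holds permit — met.
(3): T AND F AND T → false.
Overall = F OR F OR F = false.

No — unlawful.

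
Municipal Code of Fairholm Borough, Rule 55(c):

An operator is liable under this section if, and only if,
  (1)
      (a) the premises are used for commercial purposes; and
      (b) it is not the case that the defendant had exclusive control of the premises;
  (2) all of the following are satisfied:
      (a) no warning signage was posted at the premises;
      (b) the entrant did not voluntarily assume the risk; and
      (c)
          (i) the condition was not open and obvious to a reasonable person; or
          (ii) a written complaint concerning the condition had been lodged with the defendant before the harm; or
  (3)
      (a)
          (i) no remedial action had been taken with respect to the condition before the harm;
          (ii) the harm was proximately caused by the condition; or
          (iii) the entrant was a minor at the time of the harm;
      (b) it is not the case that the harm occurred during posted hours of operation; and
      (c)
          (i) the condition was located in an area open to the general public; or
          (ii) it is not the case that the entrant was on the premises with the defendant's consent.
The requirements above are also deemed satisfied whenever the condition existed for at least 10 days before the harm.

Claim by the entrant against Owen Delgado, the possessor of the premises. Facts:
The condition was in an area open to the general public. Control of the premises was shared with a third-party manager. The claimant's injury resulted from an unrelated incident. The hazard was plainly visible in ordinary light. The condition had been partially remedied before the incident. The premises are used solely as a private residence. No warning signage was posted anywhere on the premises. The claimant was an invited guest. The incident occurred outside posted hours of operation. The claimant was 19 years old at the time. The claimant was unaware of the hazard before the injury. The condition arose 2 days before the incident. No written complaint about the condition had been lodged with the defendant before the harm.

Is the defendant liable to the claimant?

(a) commercial use — fails.
(b) not (exclusive control) — holds.
(1): F AND T → false.
(a) no signage posted — met.
(b) no assumed risk — met.
(i) not open/obvious — not met.
(ii) complaint lodged — fails.
So (c) is not satisfied (F OR F).
(2): T AND T AND F → false.
(i) no remedial action — not met.
(ii) proximate cause — not met.
(iii) entrant a minor — not met.
So (a) is not satisfied (F OR F OR F).
(b) not (during posted hours) — satisfied.
(i) public area — met.
(ii) not (consent to enter) — not met.
So (c) is satisfied (T OR F).
So (3) is not satisfied (F AND T AND T).
So Overall is not satisfied (F OR F OR F).
Exception (condition ≥10 days old) — not satisfied.
Result: main false OR exception false → false.

No — not liable.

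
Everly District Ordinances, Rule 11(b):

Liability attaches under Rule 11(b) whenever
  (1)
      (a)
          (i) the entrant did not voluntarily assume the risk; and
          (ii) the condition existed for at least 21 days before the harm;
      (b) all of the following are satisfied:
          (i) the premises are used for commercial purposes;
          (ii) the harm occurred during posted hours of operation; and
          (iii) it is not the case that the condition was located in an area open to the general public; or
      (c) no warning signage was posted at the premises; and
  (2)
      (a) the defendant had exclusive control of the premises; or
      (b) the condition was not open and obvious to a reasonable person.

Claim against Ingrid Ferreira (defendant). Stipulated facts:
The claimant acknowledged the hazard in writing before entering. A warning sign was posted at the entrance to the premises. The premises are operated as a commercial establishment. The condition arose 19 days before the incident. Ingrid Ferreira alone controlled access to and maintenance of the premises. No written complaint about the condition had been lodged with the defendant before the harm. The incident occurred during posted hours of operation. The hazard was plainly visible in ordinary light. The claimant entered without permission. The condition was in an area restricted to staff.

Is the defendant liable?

(i) no assumed risk — not met.
(ii) condition ≥21 days old — fails.
So (a) is not satisfied (F AND F).
(i) commercial use — met.
(ii) during posted hours — satisfied.
(iii) not (public area) — holds.
(b) = T AND T AND T = true.
(c) no signage posted — fails.
So (1) is satisfied (F OR T OR F).
(a) exclusive control — met.
(b) not open/obvious — not satisfied.
(2) = T OR F = true.
So Overall is satisfied (T AND T).

Yes — liable.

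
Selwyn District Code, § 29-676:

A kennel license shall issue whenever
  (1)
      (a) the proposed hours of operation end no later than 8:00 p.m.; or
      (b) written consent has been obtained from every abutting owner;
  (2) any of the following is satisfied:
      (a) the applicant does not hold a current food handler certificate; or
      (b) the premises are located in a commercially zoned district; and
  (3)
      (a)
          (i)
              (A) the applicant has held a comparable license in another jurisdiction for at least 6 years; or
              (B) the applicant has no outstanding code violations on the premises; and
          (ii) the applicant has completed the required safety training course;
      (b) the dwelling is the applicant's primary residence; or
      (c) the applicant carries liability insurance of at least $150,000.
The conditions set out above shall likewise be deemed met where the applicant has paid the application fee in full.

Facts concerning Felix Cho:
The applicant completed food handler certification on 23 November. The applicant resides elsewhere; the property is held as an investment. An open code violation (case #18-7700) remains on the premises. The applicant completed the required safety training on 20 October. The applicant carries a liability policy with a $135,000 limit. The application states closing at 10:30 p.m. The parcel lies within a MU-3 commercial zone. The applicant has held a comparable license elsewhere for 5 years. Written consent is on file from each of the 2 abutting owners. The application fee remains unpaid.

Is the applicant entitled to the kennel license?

(a) closes by 8 p.m. — not met.
(b) all abutters consent — satisfied.
(1) = F OR T = true.
(a) not (food handler cert.) — not satisfied.
(b) commercially zoned — holds.
So (2) is satisfied (F OR T).
(A) prior license ≥ 6 yr — fails.
(B) no code violations — fails.
(i): F OR F → false.
(ii) safety training — met.
(a) = F AND T = false.
(b) primary residence — fails.
(c) insurance ≥ $150,000 — not satisfied.
(3) = F OR F OR F = false.
Overall: T AND T AND F → false.
Exception (fee paid) — not satisfied.
Result: main false OR exception false → false.

No — denied.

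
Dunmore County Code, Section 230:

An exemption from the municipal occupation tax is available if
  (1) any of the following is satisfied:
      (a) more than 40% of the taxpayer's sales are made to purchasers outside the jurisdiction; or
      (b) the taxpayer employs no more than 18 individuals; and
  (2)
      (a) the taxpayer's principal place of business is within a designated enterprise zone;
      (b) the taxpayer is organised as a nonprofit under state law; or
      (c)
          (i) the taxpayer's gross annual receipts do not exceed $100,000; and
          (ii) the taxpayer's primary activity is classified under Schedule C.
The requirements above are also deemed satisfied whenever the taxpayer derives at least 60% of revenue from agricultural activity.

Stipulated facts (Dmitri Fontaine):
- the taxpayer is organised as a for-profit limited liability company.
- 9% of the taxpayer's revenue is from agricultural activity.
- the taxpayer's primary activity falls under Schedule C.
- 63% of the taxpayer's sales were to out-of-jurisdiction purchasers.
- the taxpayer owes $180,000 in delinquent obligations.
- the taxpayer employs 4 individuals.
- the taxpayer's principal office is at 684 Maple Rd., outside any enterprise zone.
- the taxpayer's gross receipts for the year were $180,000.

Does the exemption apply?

(a) >40% out-of-jur. sales — met.
(b) ≤ 18 employees — holds.
(1): T OR T → true.
(a) in enterprise zone — not satisfied.
(b) nonprofit — not met.
(i) receipts ≤ $100,000 — fails.
(ii) Schedule C activity — satisfied.
(c) = F AND T = false.
(2) = F OR F OR F = false.
So Overall is not satisfied (T AND F).
Exception (≥60% agricultural) — not satisfied.
Result: main false OR exception false → false.

No — not exempt.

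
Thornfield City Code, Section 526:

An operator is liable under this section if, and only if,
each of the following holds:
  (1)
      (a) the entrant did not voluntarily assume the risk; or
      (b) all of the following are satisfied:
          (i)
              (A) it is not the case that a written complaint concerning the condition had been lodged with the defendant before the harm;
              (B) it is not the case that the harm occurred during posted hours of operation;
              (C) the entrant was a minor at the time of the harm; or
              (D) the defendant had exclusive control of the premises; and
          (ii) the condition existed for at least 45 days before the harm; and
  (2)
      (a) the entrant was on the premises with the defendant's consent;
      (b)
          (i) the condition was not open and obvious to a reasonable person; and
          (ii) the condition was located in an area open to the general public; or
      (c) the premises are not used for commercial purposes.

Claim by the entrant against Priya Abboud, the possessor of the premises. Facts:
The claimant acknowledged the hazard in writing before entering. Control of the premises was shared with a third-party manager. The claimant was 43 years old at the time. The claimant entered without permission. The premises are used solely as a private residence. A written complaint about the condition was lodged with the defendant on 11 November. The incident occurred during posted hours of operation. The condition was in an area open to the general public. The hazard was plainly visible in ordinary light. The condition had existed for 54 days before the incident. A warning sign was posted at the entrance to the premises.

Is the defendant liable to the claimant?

No — not liable.

(a) no assumed risk — not satisfied.
(A) not (complaint lodged) — not satisfied.
(B) not (during posted hours) — not satisfied.
(C) entrant a minor — fails.
(D) exclusive control — not met.
(i): F OR F OR F OR F → false.
(ii) condition ≥45 days old — satisfied.
(b) = F AND T = false.
So (1) is not satisfied (F OR F).
(a) consent to enter — fails.
(i) not open/obvious — not satisfied.
(ii) public area — satisfied.
(b) = F AND T = false.
(c) not (commercial use) — met.
(2) = F OR F OR T = true.
Overall: F AND T → false.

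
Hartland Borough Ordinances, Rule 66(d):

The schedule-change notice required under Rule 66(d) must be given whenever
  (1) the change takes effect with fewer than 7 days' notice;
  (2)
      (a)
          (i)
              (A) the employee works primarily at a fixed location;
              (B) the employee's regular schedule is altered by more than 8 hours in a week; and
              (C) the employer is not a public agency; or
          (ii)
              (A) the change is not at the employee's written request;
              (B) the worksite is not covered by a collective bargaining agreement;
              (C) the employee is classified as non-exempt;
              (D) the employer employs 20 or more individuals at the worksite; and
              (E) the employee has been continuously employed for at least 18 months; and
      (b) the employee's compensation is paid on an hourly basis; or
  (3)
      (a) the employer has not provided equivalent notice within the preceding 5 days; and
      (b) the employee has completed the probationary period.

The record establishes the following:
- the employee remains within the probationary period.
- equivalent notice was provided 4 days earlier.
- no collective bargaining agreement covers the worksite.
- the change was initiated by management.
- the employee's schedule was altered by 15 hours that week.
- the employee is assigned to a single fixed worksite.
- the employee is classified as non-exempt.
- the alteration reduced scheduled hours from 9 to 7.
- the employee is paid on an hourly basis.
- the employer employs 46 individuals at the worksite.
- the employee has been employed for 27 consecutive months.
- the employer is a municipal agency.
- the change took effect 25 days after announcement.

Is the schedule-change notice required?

Yes — required.

(1) < 7 days' notice — fails.
(A) fixed location — satisfied.
(B) schedule shift > 8h — satisfied.
(C) not (public agency) — not satisfied.
(i) = T AND T AND F = false.
(A) not employee-requested — holds.
(B) no CBA — holds.
(C) non-exempt — holds.
(D) ≥ 20 at site — met.
(E) tenure ≥ 18 mo. — holds.
(ii): T AND T AND T AND T AND T → true.
(a) = F OR T = true.
(b) hourly-paid — satisfied.
So (2) is satisfied (T AND T).
(a) no recent notice — fails.
(b) past probation — not satisfied.
So (3) is not satisfied (F AND F).
Overall = F OR T OR F = true.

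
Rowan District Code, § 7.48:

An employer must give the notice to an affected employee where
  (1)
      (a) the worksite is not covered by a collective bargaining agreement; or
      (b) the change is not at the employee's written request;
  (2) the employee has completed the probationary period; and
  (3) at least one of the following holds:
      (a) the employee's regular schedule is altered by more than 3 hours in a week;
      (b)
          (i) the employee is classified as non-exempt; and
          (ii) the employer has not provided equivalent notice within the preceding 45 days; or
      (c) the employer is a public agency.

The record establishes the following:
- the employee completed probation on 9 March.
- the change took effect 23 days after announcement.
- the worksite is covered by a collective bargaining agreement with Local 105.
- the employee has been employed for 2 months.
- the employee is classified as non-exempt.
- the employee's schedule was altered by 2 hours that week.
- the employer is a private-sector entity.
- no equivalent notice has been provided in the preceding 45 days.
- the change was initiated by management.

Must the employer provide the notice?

(a) no CBA — not met.
(b) not employee-requested — met.
So (1) is satisfied (F OR T).
(2) past probation — satisfied.
(a) schedule shift > 3h — not satisfied.
(i) non-exempt — holds.
(ii) no recent notice — satisfied.
(b) = T AND T = true.
(c) public agency — not met.
So (3) is satisfied (F OR T OR F).
Overall = T AND T AND T = true.

Yes — required.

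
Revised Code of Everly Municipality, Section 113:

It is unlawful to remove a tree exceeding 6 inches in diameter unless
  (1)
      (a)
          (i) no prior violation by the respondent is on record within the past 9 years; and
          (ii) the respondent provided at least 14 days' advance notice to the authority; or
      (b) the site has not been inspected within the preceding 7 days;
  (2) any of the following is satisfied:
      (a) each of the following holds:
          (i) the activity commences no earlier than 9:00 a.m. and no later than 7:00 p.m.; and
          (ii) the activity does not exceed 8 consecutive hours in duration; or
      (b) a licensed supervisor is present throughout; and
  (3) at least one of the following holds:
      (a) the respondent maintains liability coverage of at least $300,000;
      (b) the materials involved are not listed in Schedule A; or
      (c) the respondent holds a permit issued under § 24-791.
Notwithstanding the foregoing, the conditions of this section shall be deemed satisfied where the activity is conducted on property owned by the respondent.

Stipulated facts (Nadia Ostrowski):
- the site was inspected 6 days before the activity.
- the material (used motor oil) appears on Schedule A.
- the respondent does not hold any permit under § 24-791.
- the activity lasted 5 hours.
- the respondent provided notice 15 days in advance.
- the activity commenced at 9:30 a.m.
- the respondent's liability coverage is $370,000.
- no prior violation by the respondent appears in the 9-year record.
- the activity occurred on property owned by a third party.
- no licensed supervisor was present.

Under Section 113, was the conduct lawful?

(i) no prior violation — holds.
(ii) ≥14 days' notice — satisfied.
So (a) is satisfied (T AND T).
(b) not (site inspected) — not satisfied.
So (1) is satisfied (T OR F).
(i) start within hours — satisfied.
(ii) ≤ 8 hrs duration — met.
So (a) is satisfied (T AND T).
(b) supervisor present — not satisfied.
(2) = T OR F = true.
(a) coverage ≥ $300,000 — met.
(b) not (Schedule A material) — fails.
(c) holds permit — not met.
(3) = T OR F OR F = true.
Overall = T AND T AND T = true.
Exception (own property) — not satisfied.
Result: main true OR exception false → true.

Yes — lawful.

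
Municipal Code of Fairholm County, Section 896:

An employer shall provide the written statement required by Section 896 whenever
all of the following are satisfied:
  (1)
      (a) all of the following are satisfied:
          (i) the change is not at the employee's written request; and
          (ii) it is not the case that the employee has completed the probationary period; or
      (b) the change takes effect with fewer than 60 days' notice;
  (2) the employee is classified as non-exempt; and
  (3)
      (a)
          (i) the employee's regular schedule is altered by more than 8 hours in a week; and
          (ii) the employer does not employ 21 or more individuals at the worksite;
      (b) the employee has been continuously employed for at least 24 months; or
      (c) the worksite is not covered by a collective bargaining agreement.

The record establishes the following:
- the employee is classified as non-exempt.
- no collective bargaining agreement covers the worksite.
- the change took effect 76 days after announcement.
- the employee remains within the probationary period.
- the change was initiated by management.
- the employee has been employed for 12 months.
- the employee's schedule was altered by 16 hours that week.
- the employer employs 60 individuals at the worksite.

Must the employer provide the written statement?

Yes — required.

(i) not employee-requested — met.
(ii) not (past probation) — met.
(a) = T AND T = true.
(b) < 60 days' notice — not satisfied.
(1): T OR F → true.
(2) non-exempt — holds.
(i) schedule shift > 8h — satisfied.
(ii) not (≥ 21 at site) — not met.
(a): T AND F → false.
(b) tenure ≥ 24 mo. — not satisfied.
(c) no CBA — satisfied.
(3) = F OR F OR T = true.
Overall = T AND T AND T = true.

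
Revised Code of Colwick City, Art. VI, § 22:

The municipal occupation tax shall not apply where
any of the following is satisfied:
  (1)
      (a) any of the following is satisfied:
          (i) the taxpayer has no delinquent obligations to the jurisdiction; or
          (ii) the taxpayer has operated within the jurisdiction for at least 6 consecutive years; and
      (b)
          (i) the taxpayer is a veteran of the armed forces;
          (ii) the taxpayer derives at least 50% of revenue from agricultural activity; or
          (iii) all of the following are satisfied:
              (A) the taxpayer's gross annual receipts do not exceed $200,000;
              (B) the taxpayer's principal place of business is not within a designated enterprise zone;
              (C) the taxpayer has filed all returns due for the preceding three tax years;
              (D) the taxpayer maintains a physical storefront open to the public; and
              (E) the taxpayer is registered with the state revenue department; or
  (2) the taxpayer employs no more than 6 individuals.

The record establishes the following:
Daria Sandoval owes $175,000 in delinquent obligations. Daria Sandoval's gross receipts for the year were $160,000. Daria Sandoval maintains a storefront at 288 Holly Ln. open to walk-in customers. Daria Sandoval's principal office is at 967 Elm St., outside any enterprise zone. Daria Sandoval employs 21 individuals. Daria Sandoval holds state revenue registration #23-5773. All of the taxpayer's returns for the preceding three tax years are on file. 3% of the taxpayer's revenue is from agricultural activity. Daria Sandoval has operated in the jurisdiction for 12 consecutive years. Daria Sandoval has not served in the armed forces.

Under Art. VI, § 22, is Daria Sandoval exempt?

Yes — exempt.

(i) no delinquency — not met.
(ii) ≥ 6 yrs in jurisdiction — satisfied.
So (a) is satisfied (F OR T).
(i) veteran — not met.
(ii) ≥50% agricultural — not met.
(A) receipts ≤ $200,000 — holds.
(B) not (in enterprise zone) — holds.
(C) returns current — satisfied.
(D) has storefront — met.
(E) state-registered — holds.
So (iii) is satisfied (T AND T AND T AND T AND T).
(b) = F OR F OR T = true.
(1) = T AND T = true.
(2) ≤ 6 employees — not satisfied.
So Overall is satisfied (T OR F).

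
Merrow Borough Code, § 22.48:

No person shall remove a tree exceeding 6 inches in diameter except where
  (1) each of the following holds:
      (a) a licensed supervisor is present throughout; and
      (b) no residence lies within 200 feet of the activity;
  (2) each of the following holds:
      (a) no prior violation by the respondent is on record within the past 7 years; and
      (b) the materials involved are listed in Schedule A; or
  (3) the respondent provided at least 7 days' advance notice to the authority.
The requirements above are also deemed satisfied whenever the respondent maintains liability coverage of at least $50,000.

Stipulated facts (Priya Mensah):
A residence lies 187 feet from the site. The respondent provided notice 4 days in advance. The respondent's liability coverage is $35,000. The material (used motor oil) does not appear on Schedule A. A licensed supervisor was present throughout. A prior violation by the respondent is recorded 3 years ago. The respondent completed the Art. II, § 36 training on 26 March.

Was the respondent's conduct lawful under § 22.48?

(a) supervisor present — satisfied.
(b) no residence in 200 ft — not satisfied.
So (1) is not satisfied (T AND F).
(a) no prior violation — fails.
(b) Schedule A material — fails.
(2): F AND F → false.
(3) ≥7 days' notice — not satisfied.
Overall: F OR F OR F → false.
Exception (coverage ≥ $50,000) — not satisfied.
Result: main false OR exception false → false.

No — unlawful.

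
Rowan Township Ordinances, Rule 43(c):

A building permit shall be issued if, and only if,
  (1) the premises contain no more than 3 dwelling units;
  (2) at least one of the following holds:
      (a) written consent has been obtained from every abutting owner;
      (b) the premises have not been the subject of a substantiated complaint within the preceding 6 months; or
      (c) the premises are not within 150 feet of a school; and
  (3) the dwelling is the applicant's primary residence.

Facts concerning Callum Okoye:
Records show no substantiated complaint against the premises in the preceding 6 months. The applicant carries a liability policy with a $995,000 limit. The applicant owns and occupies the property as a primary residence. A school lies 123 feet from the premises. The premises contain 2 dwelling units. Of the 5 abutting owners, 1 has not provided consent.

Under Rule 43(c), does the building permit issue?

(1) ≤ 3 units — satisfied.
(a) all abutters consent — not met.
(b) no complaint in 6 mo. — met.
(c) ≥150 ft from school — not satisfied.
So (2) is satisfied (F OR T OR F).
(3) primary residence — holds.
So Overall is satisfied (T AND T AND T).

Yes — granted.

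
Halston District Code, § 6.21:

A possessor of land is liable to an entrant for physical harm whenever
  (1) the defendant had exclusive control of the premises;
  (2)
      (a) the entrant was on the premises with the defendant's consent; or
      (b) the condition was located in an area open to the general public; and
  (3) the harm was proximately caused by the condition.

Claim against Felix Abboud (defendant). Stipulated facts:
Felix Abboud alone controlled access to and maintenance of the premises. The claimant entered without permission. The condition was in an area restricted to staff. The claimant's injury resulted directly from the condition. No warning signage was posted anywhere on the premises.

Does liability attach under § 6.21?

(1) exclusive control — met.
(a) consent to enter — not satisfied.
(b) public area — not satisfied.
(2): F OR F → false.
(3) proximate cause — satisfied.
So Overall is not satisfied (T AND F AND T).

No — not liable.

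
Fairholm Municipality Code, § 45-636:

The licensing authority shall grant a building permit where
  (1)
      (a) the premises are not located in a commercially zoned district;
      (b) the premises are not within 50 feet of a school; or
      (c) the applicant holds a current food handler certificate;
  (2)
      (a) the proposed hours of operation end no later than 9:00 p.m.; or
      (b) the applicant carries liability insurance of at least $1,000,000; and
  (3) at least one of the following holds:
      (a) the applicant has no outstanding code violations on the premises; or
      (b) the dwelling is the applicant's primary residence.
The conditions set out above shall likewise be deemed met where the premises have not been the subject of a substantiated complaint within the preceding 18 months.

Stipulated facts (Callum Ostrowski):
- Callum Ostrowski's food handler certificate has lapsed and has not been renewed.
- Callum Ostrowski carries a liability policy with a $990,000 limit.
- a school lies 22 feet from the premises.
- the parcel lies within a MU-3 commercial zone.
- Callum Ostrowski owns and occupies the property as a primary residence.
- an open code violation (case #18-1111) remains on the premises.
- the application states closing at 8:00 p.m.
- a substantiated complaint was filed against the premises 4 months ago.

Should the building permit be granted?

(a) not (commercially zoned) — fails.
(b) ≥50 ft from school — fails.
(c) food handler cert. — not satisfied.
(1): F OR F OR F → false.
(a) closes by 9 p.m. — met.
(b) insurance ≥ $1,000,000 — not met.
(2) = T OR F = true.
(a) no code violations — not satisfied.
(b) primary residence — met.
So (3) is satisfied (F OR T).
Overall: F AND T AND T → false.
Exception (no complaint in 18 mo.) — not satisfied.
Result: main false OR exception false → false.

No — denied.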